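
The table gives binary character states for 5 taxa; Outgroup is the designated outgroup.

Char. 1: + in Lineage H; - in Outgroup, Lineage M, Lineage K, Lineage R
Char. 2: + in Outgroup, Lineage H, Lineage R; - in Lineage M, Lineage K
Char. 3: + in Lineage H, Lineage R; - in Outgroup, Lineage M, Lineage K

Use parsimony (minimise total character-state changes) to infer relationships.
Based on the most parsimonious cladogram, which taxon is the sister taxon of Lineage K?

Character polarity is set by the outgroup: the derived state is whichever differs from the outgroup's state, so for Char. 2 the derived state is '-', and for the remaining characters it is '+'.
Char. 1: derived state '+' in Lineage H only — an autapomorphy, so it tells us nothing about relationships among taxa.
Only Lineage K and Lineage M show the derived state '-' for Char. 2, supporting them as a clade.
Char. 3: derived state '+' in Lineage H and Lineage R only — synapomorphy for {Lineage H, Lineage R}.
Most parsimonious ingroup topology: ((Lineage H,Lineage R),(Lineage K,Lineage M)).
Lineage K and Lineage M form a cherry on this tree, so they are sister taxa.

Lineage M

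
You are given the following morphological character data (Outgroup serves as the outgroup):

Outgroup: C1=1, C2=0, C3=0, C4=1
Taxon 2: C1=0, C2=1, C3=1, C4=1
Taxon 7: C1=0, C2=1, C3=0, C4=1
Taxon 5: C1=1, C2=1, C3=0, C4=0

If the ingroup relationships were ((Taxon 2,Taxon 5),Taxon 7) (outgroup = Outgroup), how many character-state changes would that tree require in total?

5

Map each character onto ((Taxon 2,Taxon 5),Taxon 7) (rooted by Outgroup) and count the minimum state changes it requires (Fitch parsimony):
C1: 2; C2: 1; C3: 1; C4: 1.
Total tree length = 5.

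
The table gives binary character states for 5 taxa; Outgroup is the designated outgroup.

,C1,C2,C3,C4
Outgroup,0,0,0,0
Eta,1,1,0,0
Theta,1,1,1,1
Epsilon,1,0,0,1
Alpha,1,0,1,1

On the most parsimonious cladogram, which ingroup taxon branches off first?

The outgroup has state '0' for every character, so '1' is the derived state throughout.
C1 (derived state '1') is shared by all ingroup taxa — unites the whole ingroup.
C2 groups Eta and Theta, which is incompatible with the clades supported by the remaining characters; treating it as convergent (homoplasy) costs fewer steps than any alternative tree.
C3 (derived state '1') is shared by Alpha and Theta — a synapomorphy uniting that clade.
Only Alpha, Epsilon, and Theta show the derived state '1' for C4, supporting them as a clade.
Most parsimonious ingroup topology: (Eta,((Theta,Alpha),Epsilon)).
Eta is sister to the clade containing all other ingroup taxa, so it is the earliest-diverging (most basal) ingroup lineage.

Eta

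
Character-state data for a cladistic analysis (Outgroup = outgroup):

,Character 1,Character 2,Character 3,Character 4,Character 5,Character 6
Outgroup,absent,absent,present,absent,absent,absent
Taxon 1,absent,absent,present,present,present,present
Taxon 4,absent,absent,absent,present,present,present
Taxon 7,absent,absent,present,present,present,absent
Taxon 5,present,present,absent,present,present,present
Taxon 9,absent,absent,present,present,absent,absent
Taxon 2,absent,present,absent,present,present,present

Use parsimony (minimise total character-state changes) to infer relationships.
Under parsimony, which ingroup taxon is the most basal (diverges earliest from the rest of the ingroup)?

Taxon 9

Character polarity is set by the outgroup: the derived state is whichever differs from the outgroup's state, so for Character 3 the derived state is 'absent', and for the remaining characters it is 'present'.
Character 1: derived state 'present' in Taxon 5 only — an autapomorphy, so it tells us nothing about relationships among taxa.
Only Taxon 2 and Taxon 5 show the derived state 'present' for Character 2, supporting them as a clade.
Only Taxon 2, Taxon 4, and Taxon 5 show the derived state 'absent' for Character 3, supporting them as a clade.
All ingroup taxa share the derived state 'present' for Character 4; it defines the ingroup but does not resolve relationships within it.
Character 5: derived state 'present' in Taxon 1, Taxon 2, Taxon 4, Taxon 5, and Taxon 7 only — synapomorphy for {Taxon 1, Taxon 2, Taxon 4, Taxon 5, Taxon 7}.
Only Taxon 1, Taxon 2, Taxon 4, and Taxon 5 show the derived state 'present' for Character 6, supporting them as a clade.
Most parsimonious ingroup topology: (((Taxon 1,(Taxon 4,(Taxon 5,Taxon 2))),Taxon 7),Taxon 9).
Taxon 9 is sister to the clade containing all other ingroup taxa, so it is the earliest-diverging (most basal) ingroup lineage.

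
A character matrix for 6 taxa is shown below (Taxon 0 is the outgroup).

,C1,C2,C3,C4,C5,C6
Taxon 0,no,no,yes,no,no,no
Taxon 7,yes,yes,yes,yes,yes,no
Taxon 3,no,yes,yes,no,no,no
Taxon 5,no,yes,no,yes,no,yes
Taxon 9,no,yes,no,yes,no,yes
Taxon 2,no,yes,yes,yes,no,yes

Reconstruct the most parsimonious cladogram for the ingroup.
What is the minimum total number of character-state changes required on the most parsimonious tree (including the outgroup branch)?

6

Character polarity is set by the outgroup: the derived state is whichever differs from the outgroup's state, so for C3 the derived state is 'no', and for the remaining characters it is 'yes'.
C1 (derived state 'yes') is unique to Taxon 7 (autapomorphy; uninformative for grouping).
All ingroup taxa share the derived state 'yes' for C2; it defines the ingroup but does not resolve relationships within it.
Only Taxon 5 and Taxon 9 show the derived state 'no' for C3, supporting them as a clade.
C4 (derived state 'yes') is shared by Taxon 2, Taxon 5, Taxon 7, and Taxon 9 — a synapomorphy uniting that clade.
C5 (derived state 'yes') is unique to Taxon 7 (autapomorphy; uninformative for grouping).
C6: derived state 'yes' in Taxon 2, Taxon 5, and Taxon 9 only — synapomorphy for {Taxon 2, Taxon 5, Taxon 9}.
Most parsimonious ingroup topology: ((Taxon 7,((Taxon 5,Taxon 9),Taxon 2)),Taxon 3).
Changes per character on this tree: C1: 1; C2: 1; C3: 1; C4: 1; C5: 1; C6: 1.
Total = 6.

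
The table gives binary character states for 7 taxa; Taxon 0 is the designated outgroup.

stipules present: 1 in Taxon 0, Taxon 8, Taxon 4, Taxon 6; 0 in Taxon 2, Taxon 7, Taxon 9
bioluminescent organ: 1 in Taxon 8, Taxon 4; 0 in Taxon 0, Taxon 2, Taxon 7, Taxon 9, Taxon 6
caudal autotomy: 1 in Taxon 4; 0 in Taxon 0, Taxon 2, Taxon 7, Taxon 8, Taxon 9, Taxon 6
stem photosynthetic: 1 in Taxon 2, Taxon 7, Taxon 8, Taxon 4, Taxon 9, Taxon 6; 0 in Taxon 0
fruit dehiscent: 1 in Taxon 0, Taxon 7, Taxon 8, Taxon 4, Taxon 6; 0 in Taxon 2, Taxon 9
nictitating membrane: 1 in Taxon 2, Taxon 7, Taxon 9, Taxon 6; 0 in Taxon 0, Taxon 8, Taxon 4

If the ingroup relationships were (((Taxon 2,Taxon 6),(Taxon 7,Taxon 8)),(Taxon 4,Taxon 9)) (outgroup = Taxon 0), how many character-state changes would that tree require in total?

Map each character onto (((Taxon 2,Taxon 6),(Taxon 7,Taxon 8)),(Taxon 4,Taxon 9)) (rooted by Taxon 0) and count the minimum state changes it requires (Fitch parsimony):
stipules present: 3; bioluminescent organ: 2; caudal autotomy: 1; stem photosynthetic: 1; fruit dehiscent: 2; nictitating membrane: 3.
Total tree length = 12.

12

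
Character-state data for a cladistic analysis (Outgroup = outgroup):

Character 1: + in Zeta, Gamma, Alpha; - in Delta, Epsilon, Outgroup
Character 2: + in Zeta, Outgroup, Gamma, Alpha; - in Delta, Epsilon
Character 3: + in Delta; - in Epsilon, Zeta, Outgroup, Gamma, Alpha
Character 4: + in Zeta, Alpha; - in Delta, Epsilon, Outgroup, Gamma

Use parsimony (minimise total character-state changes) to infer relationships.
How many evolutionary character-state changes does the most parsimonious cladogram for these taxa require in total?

4

Character polarity is set by the outgroup: the derived state is whichever differs from the outgroup's state, so for Character 2 the derived state is '-', and for the remaining characters it is '+'.
Character 1: derived state '+' in Alpha, Gamma, and Zeta only — synapomorphy for {Alpha, Gamma, Zeta}.
Character 2: derived state '-' in Delta and Epsilon only — synapomorphy for {Delta, Epsilon}.
Character 3: derived state '+' in Delta only — an autapomorphy, so it tells us nothing about relationships among taxa.
Character 4 (derived state '+') is shared by Alpha and Zeta — a synapomorphy uniting that clade.
Most parsimonious ingroup topology: ((Delta,Epsilon),(Gamma,(Alpha,Zeta))).
Changes per character on this tree: Character 1: 1; Character 2: 1; Character 3: 1; Character 4: 1.
Total = 4.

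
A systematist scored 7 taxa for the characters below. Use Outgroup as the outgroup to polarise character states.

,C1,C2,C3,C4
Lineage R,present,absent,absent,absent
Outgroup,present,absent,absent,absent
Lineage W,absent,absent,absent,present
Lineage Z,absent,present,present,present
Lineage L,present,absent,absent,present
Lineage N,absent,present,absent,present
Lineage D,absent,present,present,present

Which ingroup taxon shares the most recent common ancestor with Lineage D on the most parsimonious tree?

Character polarity is set by the outgroup: the derived state is whichever differs from the outgroup's state, so for C1 the derived state is 'absent', and for the remaining characters it is 'present'.
Only Lineage D, Lineage N, Lineage W, and Lineage Z show the derived state 'absent' for C1, supporting them as a clade.
C2: derived state 'present' in Lineage D, Lineage N, and Lineage Z only — synapomorphy for {Lineage D, Lineage N, Lineage Z}.
Only Lineage D and Lineage Z show the derived state 'present' for C3, supporting them as a clade.
C4 (derived state 'present') is shared by Lineage D, Lineage L, Lineage N, Lineage W, and Lineage Z — a synapomorphy uniting that clade.
Most parsimonious ingroup topology: ((((Lineage N,(Lineage Z,Lineage D)),Lineage W),Lineage L),Lineage R).
Lineage D and Lineage Z form a cherry on this tree, so they are sister taxa.

Lineage Z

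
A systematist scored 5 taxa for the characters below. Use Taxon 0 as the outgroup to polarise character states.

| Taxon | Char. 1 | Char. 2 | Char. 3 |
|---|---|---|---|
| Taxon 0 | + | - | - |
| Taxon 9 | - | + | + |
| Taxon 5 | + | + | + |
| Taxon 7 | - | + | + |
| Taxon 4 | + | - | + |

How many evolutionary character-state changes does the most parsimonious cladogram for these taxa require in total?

Character polarity is set by the outgroup: the derived state is whichever differs from the outgroup's state, so for Char. 1 the derived state is '-', and for the remaining characters it is '+'.
Char. 1: derived state '-' in Taxon 7 and Taxon 9 only — synapomorphy for {Taxon 7, Taxon 9}.
Char. 2: derived state '+' in Taxon 5, Taxon 7, and Taxon 9 only — synapomorphy for {Taxon 5, Taxon 7, Taxon 9}.
Char. 3 (derived state '+') is shared by all ingroup taxa — unites the whole ingroup.
Most parsimonious ingroup topology: (((Taxon 9,Taxon 7),Taxon 5),Taxon 4).
Changes per character on this tree: Char. 1: 1; Char. 2: 1; Char. 3: 1.
Total = 3.

3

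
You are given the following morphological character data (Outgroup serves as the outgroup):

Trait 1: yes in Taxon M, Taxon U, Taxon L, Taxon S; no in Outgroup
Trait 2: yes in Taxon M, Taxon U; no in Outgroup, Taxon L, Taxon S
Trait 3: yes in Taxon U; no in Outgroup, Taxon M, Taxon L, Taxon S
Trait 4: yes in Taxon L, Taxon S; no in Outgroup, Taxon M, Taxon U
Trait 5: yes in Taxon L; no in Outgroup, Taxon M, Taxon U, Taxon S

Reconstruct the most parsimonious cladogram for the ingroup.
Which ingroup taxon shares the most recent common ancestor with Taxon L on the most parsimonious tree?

The outgroup has state 'no' for every character, so 'yes' is the derived state throughout.
All ingroup taxa share the derived state 'yes' for Trait 1; it defines the ingroup but does not resolve relationships within it.
Trait 2: derived state 'yes' in Taxon M and Taxon U only — synapomorphy for {Taxon M, Taxon U}.
Trait 3 (derived state 'yes') is unique to Taxon U (autapomorphy; uninformative for grouping).
Only Taxon L and Taxon S show the derived state 'yes' for Trait 4, supporting them as a clade.
Trait 5: derived state 'yes' in Taxon L only — an autapomorphy, so it tells us nothing about relationships among taxa.
Most parsimonious ingroup topology: ((Taxon M,Taxon U),(Taxon L,Taxon S)).
Taxon L and Taxon S form a cherry on this tree, so they are sister taxa.

Taxon S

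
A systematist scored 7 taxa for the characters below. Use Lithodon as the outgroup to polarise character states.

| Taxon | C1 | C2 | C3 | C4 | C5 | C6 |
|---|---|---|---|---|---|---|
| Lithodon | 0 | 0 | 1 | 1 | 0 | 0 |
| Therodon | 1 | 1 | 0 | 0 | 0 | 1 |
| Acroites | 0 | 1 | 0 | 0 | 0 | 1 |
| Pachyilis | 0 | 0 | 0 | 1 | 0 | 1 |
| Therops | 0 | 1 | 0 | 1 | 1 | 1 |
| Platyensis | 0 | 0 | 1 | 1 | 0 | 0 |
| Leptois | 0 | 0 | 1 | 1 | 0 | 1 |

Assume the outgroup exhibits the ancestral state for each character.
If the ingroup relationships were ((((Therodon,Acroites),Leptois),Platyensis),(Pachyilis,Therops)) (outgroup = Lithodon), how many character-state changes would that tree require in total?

9

Map each character onto ((((Therodon,Acroites),Leptois),Platyensis),(Pachyilis,Therops)) (rooted by Lithodon) and count the minimum state changes it requires (Fitch parsimony):
C1: 1; C2: 2; C3: 2; C4: 1; C5: 1; C6: 2.
Total tree length = 9.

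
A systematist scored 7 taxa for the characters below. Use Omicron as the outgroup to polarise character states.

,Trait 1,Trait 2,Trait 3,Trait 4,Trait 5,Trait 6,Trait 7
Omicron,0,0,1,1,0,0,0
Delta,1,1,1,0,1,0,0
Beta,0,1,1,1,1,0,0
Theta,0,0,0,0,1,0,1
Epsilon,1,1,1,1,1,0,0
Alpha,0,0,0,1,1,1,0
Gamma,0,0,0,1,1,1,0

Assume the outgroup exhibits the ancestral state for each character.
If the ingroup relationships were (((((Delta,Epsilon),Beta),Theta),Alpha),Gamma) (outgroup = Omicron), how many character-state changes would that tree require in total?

Map each character onto (((((Delta,Epsilon),Beta),Theta),Alpha),Gamma) (rooted by Omicron) and count the minimum state changes it requires (Fitch parsimony):
Trait 1: 1; Trait 2: 1; Trait 3: 2; Trait 4: 2; Trait 5: 1; Trait 6: 2; Trait 7: 1.
Total tree length = 10.

10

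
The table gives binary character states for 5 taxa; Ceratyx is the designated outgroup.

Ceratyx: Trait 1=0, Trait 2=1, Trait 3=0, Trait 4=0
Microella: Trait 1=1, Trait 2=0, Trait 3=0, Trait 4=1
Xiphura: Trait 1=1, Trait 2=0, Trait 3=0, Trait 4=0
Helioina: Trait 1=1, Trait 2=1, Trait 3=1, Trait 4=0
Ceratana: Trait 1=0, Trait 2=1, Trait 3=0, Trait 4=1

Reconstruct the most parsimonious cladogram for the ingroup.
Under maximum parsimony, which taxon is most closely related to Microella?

Xiphura

Character polarity is set by the outgroup: the derived state is whichever differs from the outgroup's state, so for Trait 2 the derived state is '0', and for the remaining characters it is '1'.
Only Helioina, Microella, and Xiphura show the derived state '1' for Trait 1, supporting them as a clade.
Trait 2 (derived state '0') is shared by Microella and Xiphura — a synapomorphy uniting that clade.
Trait 3 (derived state '1') is unique to Helioina (autapomorphy; uninformative for grouping).
Trait 4 groups Ceratana and Microella, which is incompatible with the clades supported by the remaining characters; treating it as convergent (homoplasy) costs fewer steps than any alternative tree.
Most parsimonious ingroup topology: (((Microella,Xiphura),Helioina),Ceratana).
Microella and Xiphura form a cherry on this tree, so they are sister taxa.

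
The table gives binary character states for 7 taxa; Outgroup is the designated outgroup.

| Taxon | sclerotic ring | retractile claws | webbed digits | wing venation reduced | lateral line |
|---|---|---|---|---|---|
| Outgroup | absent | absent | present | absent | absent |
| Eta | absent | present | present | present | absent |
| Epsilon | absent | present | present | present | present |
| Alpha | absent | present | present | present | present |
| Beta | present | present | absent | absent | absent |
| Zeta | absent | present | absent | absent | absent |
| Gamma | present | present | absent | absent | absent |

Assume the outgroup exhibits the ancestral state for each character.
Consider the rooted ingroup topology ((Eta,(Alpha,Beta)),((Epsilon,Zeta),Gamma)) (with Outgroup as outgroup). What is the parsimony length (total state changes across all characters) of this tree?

Map each character onto ((Eta,(Alpha,Beta)),((Epsilon,Zeta),Gamma)) (rooted by Outgroup) and count the minimum state changes it requires (Fitch parsimony):
sclerotic ring: 2; retractile claws: 1; webbed digits: 3; wing venation reduced: 3; lateral line: 2.
Total tree length = 11.

11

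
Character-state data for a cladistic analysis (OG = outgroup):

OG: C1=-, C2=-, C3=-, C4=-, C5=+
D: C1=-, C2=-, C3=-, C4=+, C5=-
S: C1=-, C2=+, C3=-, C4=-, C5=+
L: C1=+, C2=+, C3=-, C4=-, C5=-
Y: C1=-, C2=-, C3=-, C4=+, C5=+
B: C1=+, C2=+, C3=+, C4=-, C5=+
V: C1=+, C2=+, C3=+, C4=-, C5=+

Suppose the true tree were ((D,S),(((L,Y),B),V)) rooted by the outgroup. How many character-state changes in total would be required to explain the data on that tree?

Map each character onto ((D,S),(((L,Y),B),V)) (rooted by OG) and count the minimum state changes it requires (Fitch parsimony):
C1: 2; C2: 3; C3: 2; C4: 2; C5: 2.
Total tree length = 11.

11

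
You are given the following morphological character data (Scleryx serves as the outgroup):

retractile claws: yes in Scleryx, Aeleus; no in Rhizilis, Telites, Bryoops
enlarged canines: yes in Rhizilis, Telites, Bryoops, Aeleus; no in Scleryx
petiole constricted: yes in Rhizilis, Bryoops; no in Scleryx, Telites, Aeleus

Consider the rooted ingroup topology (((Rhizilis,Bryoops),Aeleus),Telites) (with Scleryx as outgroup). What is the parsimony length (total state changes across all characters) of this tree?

4

Map each character onto (((Rhizilis,Bryoops),Aeleus),Telites) (rooted by Scleryx) and count the minimum state changes it requires (Fitch parsimony):
retractile claws: 2; enlarged canines: 1; petiole constricted: 1.
Total tree length = 4.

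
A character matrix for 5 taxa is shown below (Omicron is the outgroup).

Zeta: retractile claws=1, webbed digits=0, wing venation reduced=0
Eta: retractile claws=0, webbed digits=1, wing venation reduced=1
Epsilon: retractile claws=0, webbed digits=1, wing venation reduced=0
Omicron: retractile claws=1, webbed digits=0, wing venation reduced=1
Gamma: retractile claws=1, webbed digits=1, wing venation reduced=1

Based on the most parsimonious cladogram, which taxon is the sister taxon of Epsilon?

Character polarity is set by the outgroup: the derived state is whichever differs from the outgroup's state, so for retractile claws, wing venation reduced the derived state is '0', and for the remaining characters it is '1'.
retractile claws (derived state '0') is shared by Epsilon and Eta — a synapomorphy uniting that clade.
Only Epsilon, Eta, and Gamma show the derived state '1' for webbed digits, supporting them as a clade.
wing venation reduced groups Epsilon and Zeta, which is incompatible with the clades supported by the remaining characters; treating it as convergent (homoplasy) costs fewer steps than any alternative tree.
Most parsimonious ingroup topology: (((Eta,Epsilon),Gamma),Zeta).
Epsilon and Eta form a cherry on this tree, so they are sister taxa.

Eta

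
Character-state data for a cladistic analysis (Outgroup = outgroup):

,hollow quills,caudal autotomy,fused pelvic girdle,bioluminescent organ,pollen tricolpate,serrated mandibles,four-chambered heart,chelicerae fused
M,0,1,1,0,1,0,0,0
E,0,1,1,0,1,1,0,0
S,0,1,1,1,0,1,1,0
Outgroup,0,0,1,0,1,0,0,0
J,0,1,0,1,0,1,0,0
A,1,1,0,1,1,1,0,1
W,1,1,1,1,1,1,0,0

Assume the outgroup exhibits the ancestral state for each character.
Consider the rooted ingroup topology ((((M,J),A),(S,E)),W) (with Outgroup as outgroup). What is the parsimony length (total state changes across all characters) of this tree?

Map each character onto ((((M,J),A),(S,E)),W) (rooted by Outgroup) and count the minimum state changes it requires (Fitch parsimony):
hollow quills: 2; caudal autotomy: 1; fused pelvic girdle: 2; bioluminescent organ: 3; pollen tricolpate: 2; serrated mandibles: 2; four-chambered heart: 1; chelicerae fused: 1.
Total tree length = 14.

14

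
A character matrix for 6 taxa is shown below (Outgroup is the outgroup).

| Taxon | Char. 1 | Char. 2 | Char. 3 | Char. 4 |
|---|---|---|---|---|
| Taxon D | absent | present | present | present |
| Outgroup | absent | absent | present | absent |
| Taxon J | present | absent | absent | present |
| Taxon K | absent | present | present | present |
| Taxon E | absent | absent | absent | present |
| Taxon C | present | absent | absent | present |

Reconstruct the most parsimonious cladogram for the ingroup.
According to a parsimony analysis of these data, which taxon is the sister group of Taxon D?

Taxon K

Character polarity is set by the outgroup: the derived state is whichever differs from the outgroup's state, so for Char. 3 the derived state is 'absent', and for the remaining characters it is 'present'.
Char. 1 (derived state 'present') is shared by Taxon C and Taxon J — a synapomorphy uniting that clade.
Char. 2: derived state 'present' in Taxon D and Taxon K only — synapomorphy for {Taxon D, Taxon K}.
Char. 3: derived state 'absent' in Taxon C, Taxon E, and Taxon J only — synapomorphy for {Taxon C, Taxon E, Taxon J}.
All ingroup taxa share the derived state 'present' for Char. 4; it defines the ingroup but does not resolve relationships within it.
Most parsimonious ingroup topology: ((Taxon D,Taxon K),((Taxon J,Taxon C),Taxon E)).
Taxon D and Taxon K form a cherry on this tree, so they are sister taxa.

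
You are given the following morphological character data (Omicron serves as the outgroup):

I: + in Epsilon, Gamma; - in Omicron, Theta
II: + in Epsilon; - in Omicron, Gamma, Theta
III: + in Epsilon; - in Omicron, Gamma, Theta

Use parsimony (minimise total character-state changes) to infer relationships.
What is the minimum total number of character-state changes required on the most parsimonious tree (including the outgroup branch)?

3

The outgroup has state '-' for every character, so '+' is the derived state throughout.
Only Epsilon and Gamma show the derived state '+' for I, supporting them as a clade.
II: derived state '+' in Epsilon only — an autapomorphy, so it tells us nothing about relationships among taxa.
III: derived state '+' in Epsilon only — an autapomorphy, so it tells us nothing about relationships among taxa.
Most parsimonious ingroup topology: ((Epsilon,Gamma),Theta).
Changes per character on this tree: I: 1; II: 1; III: 1.
Total = 3.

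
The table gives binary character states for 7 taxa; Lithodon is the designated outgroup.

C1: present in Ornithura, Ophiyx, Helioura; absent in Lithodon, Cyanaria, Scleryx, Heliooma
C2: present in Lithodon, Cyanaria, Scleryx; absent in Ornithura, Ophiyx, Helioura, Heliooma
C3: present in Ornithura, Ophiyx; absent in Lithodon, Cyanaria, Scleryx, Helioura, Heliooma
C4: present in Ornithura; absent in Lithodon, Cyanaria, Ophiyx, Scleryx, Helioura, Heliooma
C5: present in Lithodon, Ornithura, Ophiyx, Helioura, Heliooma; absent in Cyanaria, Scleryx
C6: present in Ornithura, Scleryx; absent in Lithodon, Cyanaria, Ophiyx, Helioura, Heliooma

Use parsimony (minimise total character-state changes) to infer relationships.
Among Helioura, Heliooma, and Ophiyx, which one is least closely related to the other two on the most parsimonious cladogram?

Heliooma

Character polarity is set by the outgroup: the derived state is whichever differs from the outgroup's state, so for C2, C5 the derived state is 'absent', and for the remaining characters it is 'present'.
Only Helioura, Ophiyx, and Ornithura show the derived state 'present' for C1, supporting them as a clade.
C2: derived state 'absent' in Heliooma, Helioura, Ophiyx, and Ornithura only — synapomorphy for {Heliooma, Helioura, Ophiyx, Ornithura}.
C3: derived state 'present' in Ophiyx and Ornithura only — synapomorphy for {Ophiyx, Ornithura}.
C4: derived state 'present' in Ornithura only — an autapomorphy, so it tells us nothing about relationships among taxa.
Only Cyanaria and Scleryx show the derived state 'absent' for C5, supporting them as a clade.
C6 groups Ornithura and Scleryx, which is incompatible with the clades supported by the remaining characters; treating it as convergent (homoplasy) costs fewer steps than any alternative tree.
Most parsimonious ingroup topology: ((Cyanaria,Scleryx),(((Ornithura,Ophiyx),Helioura),Heliooma)).
Helioura and Ophiyx share a more recent common ancestor with each other than either does with Heliooma, so Heliooma is the least closely related of the three.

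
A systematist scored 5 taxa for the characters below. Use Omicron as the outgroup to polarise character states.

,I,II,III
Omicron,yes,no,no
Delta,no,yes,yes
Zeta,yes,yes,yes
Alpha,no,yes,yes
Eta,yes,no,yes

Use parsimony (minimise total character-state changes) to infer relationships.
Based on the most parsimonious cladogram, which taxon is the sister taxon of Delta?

Alpha

Character polarity is set by the outgroup: the derived state is whichever differs from the outgroup's state, so for I the derived state is 'no', and for the remaining characters it is 'yes'.
Only Alpha and Delta show the derived state 'no' for I, supporting them as a clade.
II (derived state 'yes') is shared by Alpha, Delta, and Zeta — a synapomorphy uniting that clade.
All ingroup taxa share the derived state 'yes' for III; it defines the ingroup but does not resolve relationships within it.
Most parsimonious ingroup topology: (((Delta,Alpha),Zeta),Eta).
Delta and Alpha form a cherry on this tree, so they are sister taxa.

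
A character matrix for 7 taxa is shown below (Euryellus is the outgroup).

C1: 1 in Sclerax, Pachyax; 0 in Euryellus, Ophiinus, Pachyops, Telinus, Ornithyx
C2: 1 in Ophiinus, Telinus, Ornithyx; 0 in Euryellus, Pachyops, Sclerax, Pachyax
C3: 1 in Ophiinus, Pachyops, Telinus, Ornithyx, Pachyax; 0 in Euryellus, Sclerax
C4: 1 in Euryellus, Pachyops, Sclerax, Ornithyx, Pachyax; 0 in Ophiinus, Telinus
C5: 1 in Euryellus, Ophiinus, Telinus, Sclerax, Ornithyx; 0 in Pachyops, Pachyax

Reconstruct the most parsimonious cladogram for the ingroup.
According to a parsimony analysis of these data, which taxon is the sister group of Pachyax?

Character polarity is set by the outgroup: the derived state is whichever differs from the outgroup's state, so for C4, C5 the derived state is '0', and for the remaining characters it is '1'.
C1 (state '1') occurs in Pachyax and Sclerax but conflicts with the nesting implied by the other characters — most parsimoniously interpreted as homoplasy.
C2: derived state '1' in Ophiinus, Ornithyx, and Telinus only — synapomorphy for {Ophiinus, Ornithyx, Telinus}.
C3: derived state '1' in Ophiinus, Ornithyx, Pachyax, Pachyops, and Telinus only — synapomorphy for {Ophiinus, Ornithyx, Pachyax, Pachyops, Telinus}.
C4 (derived state '0') is shared by Ophiinus and Telinus — a synapomorphy uniting that clade.
C5 (derived state '0') is shared by Pachyax and Pachyops — a synapomorphy uniting that clade.
Most parsimonious ingroup topology: ((((Ophiinus,Telinus),Ornithyx),(Pachyops,Pachyax)),Sclerax).
Pachyax and Pachyops form a cherry on this tree, so they are sister taxa.

Pachyops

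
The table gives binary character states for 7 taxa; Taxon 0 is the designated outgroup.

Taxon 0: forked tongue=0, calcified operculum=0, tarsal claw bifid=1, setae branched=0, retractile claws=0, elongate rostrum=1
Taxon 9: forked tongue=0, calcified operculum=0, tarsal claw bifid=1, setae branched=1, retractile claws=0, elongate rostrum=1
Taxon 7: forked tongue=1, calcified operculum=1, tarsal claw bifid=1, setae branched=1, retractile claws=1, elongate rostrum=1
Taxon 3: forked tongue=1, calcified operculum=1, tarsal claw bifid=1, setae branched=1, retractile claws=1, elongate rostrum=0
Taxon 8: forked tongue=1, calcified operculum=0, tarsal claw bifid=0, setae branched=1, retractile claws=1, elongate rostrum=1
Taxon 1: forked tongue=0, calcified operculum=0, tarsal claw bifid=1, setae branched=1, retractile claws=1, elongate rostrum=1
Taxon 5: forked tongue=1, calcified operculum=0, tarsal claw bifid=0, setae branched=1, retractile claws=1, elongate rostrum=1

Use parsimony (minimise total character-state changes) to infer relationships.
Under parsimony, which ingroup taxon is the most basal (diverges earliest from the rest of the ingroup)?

Character polarity is set by the outgroup: the derived state is whichever differs from the outgroup's state, so for tarsal claw bifid, elongate rostrum the derived state is '0', and for the remaining characters it is '1'.
forked tongue: derived state '1' in Taxon 3, Taxon 5, Taxon 7, and Taxon 8 only — synapomorphy for {Taxon 3, Taxon 5, Taxon 7, Taxon 8}.
calcified operculum (derived state '1') is shared by Taxon 3 and Taxon 7 — a synapomorphy uniting that clade.
tarsal claw bifid (derived state '0') is shared by Taxon 5 and Taxon 8 — a synapomorphy uniting that clade.
All ingroup taxa share the derived state '1' for setae branched; it defines the ingroup but does not resolve relationships within it.
Only Taxon 1, Taxon 3, Taxon 5, Taxon 7, and Taxon 8 show the derived state '1' for retractile claws, supporting them as a clade.
elongate rostrum: derived state '0' in Taxon 3 only — an autapomorphy, so it tells us nothing about relationships among taxa.
Most parsimonious ingroup topology: (Taxon 9,(((Taxon 7,Taxon 3),(Taxon 8,Taxon 5)),Taxon 1)).
Taxon 9 is sister to the clade containing all other ingroup taxa, so it is the earliest-diverging (most basal) ingroup lineage.

Taxon 9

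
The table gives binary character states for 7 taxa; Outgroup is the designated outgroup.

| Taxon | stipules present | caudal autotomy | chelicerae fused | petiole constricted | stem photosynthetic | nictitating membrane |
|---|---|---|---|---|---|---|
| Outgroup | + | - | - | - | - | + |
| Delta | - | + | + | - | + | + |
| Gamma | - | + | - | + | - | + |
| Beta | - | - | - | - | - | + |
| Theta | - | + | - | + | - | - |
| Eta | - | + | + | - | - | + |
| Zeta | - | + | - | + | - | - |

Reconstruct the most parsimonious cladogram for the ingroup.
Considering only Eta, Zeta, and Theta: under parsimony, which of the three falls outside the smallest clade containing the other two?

Eta

Character polarity is set by the outgroup: the derived state is whichever differs from the outgroup's state, so for stipules present, nictitating membrane the derived state is '-', and for the remaining characters it is '+'.
stipules present (derived state '-') is shared by all ingroup taxa — unites the whole ingroup.
Only Delta, Eta, Gamma, Theta, and Zeta show the derived state '+' for caudal autotomy, supporting them as a clade.
chelicerae fused: derived state '+' in Delta and Eta only — synapomorphy for {Delta, Eta}.
Only Gamma, Theta, and Zeta show the derived state '+' for petiole constricted, supporting them as a clade.
stem photosynthetic: derived state '+' in Delta only — an autapomorphy, so it tells us nothing about relationships among taxa.
nictitating membrane: derived state '-' in Theta and Zeta only — synapomorphy for {Theta, Zeta}.
Most parsimonious ingroup topology: (((Delta,Eta),(Gamma,(Theta,Zeta))),Beta).
Zeta and Theta share a more recent common ancestor with each other than either does with Eta, so Eta is the least closely related of the three.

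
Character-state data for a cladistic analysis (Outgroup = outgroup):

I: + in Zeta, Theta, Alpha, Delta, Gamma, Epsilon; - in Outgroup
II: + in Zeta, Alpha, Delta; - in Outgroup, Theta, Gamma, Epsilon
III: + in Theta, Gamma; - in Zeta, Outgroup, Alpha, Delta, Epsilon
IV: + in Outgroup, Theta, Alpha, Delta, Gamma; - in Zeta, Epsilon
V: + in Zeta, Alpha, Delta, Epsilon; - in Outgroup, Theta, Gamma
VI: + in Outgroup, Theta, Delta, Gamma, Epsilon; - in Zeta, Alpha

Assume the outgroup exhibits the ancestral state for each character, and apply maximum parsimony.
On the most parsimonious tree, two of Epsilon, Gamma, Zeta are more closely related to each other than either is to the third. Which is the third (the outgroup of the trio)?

Gamma

Character polarity is set by the outgroup: the derived state is whichever differs from the outgroup's state, so for IV, VI the derived state is '-', and for the remaining characters it is '+'.
All ingroup taxa share the derived state '+' for I; it defines the ingroup but does not resolve relationships within it.
II (derived state '+') is shared by Alpha, Delta, and Zeta — a synapomorphy uniting that clade.
Only Gamma and Theta show the derived state '+' for III, supporting them as a clade.
IV (state '-') occurs in Epsilon and Zeta but conflicts with the nesting implied by the other characters — most parsimoniously interpreted as homoplasy.
V (derived state '+') is shared by Alpha, Delta, Epsilon, and Zeta — a synapomorphy uniting that clade.
VI: derived state '-' in Alpha and Zeta only — synapomorphy for {Alpha, Zeta}.
Most parsimonious ingroup topology: (((Delta,(Zeta,Alpha)),Epsilon),(Gamma,Theta)).
Epsilon and Zeta share a more recent common ancestor with each other than either does with Gamma, so Gamma is the least closely related of the three.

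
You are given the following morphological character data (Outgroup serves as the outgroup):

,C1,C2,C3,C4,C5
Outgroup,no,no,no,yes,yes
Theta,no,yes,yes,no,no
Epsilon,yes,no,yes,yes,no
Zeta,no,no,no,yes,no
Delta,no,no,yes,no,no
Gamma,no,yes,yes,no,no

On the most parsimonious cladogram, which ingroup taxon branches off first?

Character polarity is set by the outgroup: the derived state is whichever differs from the outgroup's state, so for C4, C5 the derived state is 'no', and for the remaining characters it is 'yes'.
C1: derived state 'yes' in Epsilon only — an autapomorphy, so it tells us nothing about relationships among taxa.
Only Gamma and Theta show the derived state 'yes' for C2, supporting them as a clade.
C3: derived state 'yes' in Delta, Epsilon, Gamma, and Theta only — synapomorphy for {Delta, Epsilon, Gamma, Theta}.
C4: derived state 'no' in Delta, Gamma, and Theta only — synapomorphy for {Delta, Gamma, Theta}.
C5 (derived state 'no') is shared by all ingroup taxa — unites the whole ingroup.
Most parsimonious ingroup topology: ((((Theta,Gamma),Delta),Epsilon),Zeta).
Zeta is sister to the clade containing all other ingroup taxa, so it is the earliest-diverging (most basal) ingroup lineage.

Zeta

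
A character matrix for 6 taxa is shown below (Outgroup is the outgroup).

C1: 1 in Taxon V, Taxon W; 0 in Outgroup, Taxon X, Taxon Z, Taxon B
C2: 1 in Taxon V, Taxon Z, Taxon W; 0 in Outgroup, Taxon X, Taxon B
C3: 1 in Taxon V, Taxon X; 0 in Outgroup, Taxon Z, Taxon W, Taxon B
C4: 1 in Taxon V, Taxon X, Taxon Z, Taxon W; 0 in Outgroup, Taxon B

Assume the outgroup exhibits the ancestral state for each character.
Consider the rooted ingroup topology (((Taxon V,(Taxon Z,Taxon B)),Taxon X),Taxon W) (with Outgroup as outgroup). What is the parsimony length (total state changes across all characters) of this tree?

9

Map each character onto (((Taxon V,(Taxon Z,Taxon B)),Taxon X),Taxon W) (rooted by Outgroup) and count the minimum state changes it requires (Fitch parsimony):
C1: 2; C2: 3; C3: 2; C4: 2.
Total tree length = 9.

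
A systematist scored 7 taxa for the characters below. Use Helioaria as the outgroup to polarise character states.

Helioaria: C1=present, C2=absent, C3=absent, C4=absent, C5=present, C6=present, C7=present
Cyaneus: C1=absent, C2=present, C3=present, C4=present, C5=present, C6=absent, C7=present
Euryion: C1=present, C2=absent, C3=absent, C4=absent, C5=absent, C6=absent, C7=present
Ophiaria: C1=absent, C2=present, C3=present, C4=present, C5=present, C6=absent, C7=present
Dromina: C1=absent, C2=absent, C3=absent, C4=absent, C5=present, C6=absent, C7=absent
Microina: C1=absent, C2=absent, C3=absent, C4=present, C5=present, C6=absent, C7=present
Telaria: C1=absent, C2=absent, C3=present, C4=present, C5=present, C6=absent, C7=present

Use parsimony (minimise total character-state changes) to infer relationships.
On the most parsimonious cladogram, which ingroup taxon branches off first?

Euryion

Character polarity is set by the outgroup: the derived state is whichever differs from the outgroup's state, so for C1, C5, C6, C7 the derived state is 'absent', and for the remaining characters it is 'present'.
C1: derived state 'absent' in Cyaneus, Dromina, Microina, Ophiaria, and Telaria only — synapomorphy for {Cyaneus, Dromina, Microina, Ophiaria, Telaria}.
Only Cyaneus and Ophiaria show the derived state 'present' for C2, supporting them as a clade.
C3 (derived state 'present') is shared by Cyaneus, Ophiaria, and Telaria — a synapomorphy uniting that clade.
Only Cyaneus, Microina, Ophiaria, and Telaria show the derived state 'present' for C4, supporting them as a clade.
C5 (derived state 'absent') is unique to Euryion (autapomorphy; uninformative for grouping).
All ingroup taxa share the derived state 'absent' for C6; it defines the ingroup but does not resolve relationships within it.
C7: derived state 'absent' in Dromina only — an autapomorphy, so it tells us nothing about relationships among taxa.
Most parsimonious ingroup topology: (((((Cyaneus,Ophiaria),Telaria),Microina),Dromina),Euryion).
Euryion is sister to the clade containing all other ingroup taxa, so it is the earliest-diverging (most basal) ingroup lineage.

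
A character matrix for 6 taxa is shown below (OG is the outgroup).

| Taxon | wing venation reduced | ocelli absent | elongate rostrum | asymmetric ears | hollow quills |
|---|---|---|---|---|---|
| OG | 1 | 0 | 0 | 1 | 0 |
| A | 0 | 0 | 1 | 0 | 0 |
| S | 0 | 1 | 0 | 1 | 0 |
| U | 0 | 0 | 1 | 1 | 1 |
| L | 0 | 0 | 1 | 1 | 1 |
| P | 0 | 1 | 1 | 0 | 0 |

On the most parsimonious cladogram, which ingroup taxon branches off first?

S

Character polarity is set by the outgroup: the derived state is whichever differs from the outgroup's state, so for wing venation reduced, asymmetric ears the derived state is '0', and for the remaining characters it is '1'.
wing venation reduced (derived state '0') is shared by all ingroup taxa — unites the whole ingroup.
ocelli absent groups P and S, which is incompatible with the clades supported by the remaining characters; treating it as convergent (homoplasy) costs fewer steps than any alternative tree.
Only A, L, P, and U show the derived state '1' for elongate rostrum, supporting them as a clade.
asymmetric ears (derived state '0') is shared by A and P — a synapomorphy uniting that clade.
hollow quills: derived state '1' in L and U only — synapomorphy for {L, U}.
Most parsimonious ingroup topology: (((A,P),(U,L)),S).
S is sister to the clade containing all other ingroup taxa, so it is the earliest-diverging (most basal) ingroup lineage.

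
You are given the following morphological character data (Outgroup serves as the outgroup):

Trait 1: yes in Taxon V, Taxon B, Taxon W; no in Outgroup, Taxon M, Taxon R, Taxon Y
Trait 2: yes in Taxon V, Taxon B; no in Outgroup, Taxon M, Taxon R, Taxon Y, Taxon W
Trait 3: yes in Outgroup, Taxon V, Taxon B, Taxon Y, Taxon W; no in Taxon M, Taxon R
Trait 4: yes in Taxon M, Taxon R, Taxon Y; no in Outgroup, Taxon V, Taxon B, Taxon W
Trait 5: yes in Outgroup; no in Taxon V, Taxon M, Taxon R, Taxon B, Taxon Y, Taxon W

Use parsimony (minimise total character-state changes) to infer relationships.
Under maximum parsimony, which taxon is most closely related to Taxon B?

Taxon V

Character polarity is set by the outgroup: the derived state is whichever differs from the outgroup's state, so for Trait 3, Trait 5 the derived state is 'no', and for the remaining characters it is 'yes'.
Trait 1: derived state 'yes' in Taxon B, Taxon V, and Taxon W only — synapomorphy for {Taxon B, Taxon V, Taxon W}.
Trait 2: derived state 'yes' in Taxon B and Taxon V only — synapomorphy for {Taxon B, Taxon V}.
Only Taxon M and Taxon R show the derived state 'no' for Trait 3, supporting them as a clade.
Trait 4 (derived state 'yes') is shared by Taxon M, Taxon R, and Taxon Y — a synapomorphy uniting that clade.
All ingroup taxa share the derived state 'no' for Trait 5; it defines the ingroup but does not resolve relationships within it.
Most parsimonious ingroup topology: (((Taxon V,Taxon B),Taxon W),((Taxon M,Taxon R),Taxon Y)).
Taxon B and Taxon V form a cherry on this tree, so they are sister taxa.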